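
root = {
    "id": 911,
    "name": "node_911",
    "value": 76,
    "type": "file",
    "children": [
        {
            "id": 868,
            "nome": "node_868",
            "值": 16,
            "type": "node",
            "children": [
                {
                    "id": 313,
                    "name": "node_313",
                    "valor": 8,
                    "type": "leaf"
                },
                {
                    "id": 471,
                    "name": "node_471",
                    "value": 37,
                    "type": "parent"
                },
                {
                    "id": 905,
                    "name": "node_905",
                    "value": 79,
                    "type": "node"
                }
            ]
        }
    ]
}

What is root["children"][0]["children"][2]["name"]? "node_905"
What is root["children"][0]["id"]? 868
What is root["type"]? "file"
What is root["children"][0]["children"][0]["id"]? 313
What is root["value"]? 76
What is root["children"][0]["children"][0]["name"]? "node_313"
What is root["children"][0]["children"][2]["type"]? "node"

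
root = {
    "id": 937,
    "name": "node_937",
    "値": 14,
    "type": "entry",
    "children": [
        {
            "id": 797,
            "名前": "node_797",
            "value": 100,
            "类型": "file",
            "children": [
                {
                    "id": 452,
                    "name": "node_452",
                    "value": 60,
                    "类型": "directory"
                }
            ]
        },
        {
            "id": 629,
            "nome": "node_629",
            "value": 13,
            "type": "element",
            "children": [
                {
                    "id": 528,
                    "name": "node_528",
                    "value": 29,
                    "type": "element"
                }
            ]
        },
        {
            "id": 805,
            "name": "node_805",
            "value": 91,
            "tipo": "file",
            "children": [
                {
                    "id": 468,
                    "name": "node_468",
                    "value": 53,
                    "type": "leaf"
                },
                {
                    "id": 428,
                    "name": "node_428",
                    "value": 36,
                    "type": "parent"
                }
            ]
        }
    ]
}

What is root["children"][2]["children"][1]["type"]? "parent"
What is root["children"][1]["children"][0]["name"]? "node_528"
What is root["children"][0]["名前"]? "node_797"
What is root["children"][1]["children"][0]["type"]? "element"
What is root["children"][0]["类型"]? "file"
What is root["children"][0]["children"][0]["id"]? 452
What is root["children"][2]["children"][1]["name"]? "node_428"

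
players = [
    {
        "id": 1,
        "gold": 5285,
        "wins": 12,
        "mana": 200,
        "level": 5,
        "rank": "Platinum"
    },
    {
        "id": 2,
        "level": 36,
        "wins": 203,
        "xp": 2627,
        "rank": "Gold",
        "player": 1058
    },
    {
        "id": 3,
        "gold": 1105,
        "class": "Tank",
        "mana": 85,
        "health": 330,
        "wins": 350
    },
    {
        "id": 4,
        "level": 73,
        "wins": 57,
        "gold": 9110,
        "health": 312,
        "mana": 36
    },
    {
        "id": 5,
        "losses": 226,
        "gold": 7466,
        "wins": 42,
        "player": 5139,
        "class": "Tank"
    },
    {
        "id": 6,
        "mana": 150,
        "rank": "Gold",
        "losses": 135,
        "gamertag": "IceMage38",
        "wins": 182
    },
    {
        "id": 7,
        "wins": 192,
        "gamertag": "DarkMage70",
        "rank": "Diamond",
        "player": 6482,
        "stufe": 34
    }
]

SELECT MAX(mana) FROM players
200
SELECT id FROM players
[1, 2, 3, 4, 5, 6, 7]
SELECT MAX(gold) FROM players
9110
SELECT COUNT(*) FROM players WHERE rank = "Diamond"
1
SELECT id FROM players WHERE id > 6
[7]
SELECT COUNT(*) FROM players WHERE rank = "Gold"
2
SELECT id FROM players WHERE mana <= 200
[1, 3, 4, 6]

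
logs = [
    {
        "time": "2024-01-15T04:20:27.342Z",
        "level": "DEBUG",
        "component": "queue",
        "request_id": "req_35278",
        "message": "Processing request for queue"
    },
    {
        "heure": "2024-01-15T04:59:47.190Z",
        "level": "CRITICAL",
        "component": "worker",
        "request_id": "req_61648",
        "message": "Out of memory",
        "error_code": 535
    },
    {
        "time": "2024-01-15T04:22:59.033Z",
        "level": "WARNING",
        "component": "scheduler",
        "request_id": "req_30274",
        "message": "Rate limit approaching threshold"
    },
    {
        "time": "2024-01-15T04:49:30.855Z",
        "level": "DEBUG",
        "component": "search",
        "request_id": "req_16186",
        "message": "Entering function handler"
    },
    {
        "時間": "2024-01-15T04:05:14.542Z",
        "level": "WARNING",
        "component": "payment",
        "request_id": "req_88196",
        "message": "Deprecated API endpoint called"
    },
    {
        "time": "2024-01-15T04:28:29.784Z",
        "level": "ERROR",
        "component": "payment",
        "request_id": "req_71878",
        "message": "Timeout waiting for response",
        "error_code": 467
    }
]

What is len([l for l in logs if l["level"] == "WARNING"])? 2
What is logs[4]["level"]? "WARNING"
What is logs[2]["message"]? "Rate limit approaching threshold"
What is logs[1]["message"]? "Out of memory"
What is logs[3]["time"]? "2024-01-15T04:49:30.855Z"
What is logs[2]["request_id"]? "req_30274"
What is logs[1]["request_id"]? "req_61648"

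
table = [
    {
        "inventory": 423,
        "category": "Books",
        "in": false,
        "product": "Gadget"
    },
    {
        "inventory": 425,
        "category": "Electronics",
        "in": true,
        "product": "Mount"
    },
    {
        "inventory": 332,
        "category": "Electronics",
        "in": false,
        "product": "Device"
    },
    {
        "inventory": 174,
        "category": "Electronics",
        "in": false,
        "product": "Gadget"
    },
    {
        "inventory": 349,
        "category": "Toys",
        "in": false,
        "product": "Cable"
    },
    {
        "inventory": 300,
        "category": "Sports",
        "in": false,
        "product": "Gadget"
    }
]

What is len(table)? 6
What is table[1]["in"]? True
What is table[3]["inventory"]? 174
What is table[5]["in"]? False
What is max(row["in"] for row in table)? True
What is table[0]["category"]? "Books"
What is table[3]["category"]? "Electronics"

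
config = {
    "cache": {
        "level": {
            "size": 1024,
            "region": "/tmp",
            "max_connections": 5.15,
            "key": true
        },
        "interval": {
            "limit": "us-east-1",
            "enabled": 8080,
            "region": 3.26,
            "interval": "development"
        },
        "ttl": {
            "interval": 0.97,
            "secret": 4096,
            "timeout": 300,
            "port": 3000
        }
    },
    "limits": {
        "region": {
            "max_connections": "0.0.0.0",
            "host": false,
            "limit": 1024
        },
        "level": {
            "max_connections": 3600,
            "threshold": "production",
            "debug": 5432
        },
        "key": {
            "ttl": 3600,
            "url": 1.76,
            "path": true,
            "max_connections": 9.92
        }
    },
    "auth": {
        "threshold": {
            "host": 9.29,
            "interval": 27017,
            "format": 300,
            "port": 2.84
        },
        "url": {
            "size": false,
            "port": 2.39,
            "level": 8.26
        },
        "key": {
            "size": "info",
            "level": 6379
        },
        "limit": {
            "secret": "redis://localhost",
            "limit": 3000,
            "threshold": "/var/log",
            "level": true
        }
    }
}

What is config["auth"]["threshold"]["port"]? 2.84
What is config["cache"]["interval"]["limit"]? "us-east-1"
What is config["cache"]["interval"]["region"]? 3.26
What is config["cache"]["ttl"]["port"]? 3000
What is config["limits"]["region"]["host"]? False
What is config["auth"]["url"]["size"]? False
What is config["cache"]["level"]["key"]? True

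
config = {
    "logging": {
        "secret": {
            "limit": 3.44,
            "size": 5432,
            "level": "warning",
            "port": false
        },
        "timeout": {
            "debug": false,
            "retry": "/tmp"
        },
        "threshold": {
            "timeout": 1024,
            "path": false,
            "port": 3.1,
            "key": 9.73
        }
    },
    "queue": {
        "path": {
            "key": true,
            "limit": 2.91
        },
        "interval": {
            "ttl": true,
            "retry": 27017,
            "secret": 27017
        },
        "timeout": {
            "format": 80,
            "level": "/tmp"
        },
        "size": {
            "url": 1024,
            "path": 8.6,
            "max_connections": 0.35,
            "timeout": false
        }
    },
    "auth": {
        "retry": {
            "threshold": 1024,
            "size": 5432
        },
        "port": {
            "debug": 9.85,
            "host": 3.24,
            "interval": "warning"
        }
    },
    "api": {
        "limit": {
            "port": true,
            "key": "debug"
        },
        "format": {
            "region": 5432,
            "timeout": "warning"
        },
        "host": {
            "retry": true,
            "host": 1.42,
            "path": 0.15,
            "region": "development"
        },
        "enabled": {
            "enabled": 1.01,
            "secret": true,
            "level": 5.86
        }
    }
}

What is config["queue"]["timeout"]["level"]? "/tmp"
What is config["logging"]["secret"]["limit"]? 3.44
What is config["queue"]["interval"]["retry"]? 27017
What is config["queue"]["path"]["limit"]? 2.91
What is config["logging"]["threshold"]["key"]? 9.73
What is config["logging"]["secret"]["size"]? 5432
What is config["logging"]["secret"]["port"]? False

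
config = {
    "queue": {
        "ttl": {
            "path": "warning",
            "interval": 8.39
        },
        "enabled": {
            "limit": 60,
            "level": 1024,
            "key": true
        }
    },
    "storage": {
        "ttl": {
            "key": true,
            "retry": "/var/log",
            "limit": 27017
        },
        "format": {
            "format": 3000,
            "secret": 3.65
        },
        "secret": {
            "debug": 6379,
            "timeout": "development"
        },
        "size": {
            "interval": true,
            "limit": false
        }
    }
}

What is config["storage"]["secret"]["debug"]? 6379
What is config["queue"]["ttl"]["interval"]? 8.39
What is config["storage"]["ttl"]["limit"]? 27017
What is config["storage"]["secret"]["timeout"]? "development"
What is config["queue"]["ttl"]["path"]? "warning"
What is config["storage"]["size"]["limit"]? False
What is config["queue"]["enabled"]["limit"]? 60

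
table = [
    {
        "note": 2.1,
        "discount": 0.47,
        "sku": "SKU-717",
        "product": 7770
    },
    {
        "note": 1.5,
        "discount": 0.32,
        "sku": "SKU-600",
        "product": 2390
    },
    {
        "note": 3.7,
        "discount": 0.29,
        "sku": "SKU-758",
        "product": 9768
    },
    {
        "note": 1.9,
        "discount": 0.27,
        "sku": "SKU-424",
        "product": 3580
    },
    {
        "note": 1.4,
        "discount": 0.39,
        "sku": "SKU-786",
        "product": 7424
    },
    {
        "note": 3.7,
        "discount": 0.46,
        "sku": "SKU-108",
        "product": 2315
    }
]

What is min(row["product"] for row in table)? 2315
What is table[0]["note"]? 2.1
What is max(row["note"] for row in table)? 3.7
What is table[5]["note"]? 3.7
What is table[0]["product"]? 7770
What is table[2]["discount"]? 0.29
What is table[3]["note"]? 1.9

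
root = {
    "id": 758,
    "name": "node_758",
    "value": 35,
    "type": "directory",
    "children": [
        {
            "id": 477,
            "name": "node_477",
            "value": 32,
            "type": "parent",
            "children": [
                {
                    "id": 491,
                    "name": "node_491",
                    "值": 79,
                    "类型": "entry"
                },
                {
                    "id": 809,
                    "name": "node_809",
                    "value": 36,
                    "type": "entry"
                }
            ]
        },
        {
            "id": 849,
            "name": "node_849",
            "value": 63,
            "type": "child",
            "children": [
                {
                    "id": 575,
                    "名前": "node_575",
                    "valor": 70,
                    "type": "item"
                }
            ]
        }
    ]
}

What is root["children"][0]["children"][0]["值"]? 79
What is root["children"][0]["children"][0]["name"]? "node_491"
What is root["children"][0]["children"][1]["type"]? "entry"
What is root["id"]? 758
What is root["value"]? 35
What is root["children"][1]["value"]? 63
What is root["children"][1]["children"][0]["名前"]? "node_575"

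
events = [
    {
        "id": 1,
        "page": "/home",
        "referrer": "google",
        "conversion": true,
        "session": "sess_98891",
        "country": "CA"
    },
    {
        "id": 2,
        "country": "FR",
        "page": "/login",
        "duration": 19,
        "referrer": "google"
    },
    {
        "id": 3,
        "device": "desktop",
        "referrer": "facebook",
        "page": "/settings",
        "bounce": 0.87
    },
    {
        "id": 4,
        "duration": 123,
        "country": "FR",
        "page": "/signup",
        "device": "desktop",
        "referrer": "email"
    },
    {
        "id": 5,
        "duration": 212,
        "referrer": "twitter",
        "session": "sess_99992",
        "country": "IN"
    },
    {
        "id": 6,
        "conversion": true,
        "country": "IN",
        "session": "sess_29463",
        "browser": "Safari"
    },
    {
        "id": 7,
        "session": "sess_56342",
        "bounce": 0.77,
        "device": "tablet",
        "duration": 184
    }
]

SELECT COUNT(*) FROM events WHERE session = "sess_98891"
1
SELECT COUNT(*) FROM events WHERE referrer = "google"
2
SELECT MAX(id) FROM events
7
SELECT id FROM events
[1, 2, 3, 4, 5, 6, 7]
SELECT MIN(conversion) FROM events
True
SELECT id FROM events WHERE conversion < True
[]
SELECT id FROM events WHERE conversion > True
[]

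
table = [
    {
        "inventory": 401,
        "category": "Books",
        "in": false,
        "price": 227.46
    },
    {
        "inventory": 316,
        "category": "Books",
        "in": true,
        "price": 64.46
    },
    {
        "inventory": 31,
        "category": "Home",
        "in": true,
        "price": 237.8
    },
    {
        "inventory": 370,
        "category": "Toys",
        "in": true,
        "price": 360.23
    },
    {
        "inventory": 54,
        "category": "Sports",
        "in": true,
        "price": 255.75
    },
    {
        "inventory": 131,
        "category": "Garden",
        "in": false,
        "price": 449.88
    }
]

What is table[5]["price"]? 449.88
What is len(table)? 6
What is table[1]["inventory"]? 316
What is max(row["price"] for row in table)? 449.88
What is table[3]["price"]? 360.23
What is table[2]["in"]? True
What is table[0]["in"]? False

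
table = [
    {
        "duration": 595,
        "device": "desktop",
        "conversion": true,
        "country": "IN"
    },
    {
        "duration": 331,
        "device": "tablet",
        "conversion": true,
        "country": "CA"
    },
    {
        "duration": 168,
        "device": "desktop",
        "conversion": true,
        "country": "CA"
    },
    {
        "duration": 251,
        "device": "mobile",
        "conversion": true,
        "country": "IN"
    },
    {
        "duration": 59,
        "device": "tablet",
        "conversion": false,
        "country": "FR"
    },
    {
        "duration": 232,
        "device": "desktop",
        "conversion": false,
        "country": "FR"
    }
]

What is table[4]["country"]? "FR"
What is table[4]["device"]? "tablet"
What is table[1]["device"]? "tablet"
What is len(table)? 6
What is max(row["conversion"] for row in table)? True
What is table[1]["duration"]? 331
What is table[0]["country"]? "IN"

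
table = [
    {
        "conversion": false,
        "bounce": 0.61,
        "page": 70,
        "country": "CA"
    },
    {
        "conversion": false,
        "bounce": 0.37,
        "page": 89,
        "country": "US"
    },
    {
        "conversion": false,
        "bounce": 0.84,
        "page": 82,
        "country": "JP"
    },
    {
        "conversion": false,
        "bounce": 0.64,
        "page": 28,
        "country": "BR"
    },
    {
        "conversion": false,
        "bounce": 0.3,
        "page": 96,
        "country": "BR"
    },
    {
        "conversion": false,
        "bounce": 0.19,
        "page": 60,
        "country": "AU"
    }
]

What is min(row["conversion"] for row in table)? False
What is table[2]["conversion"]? False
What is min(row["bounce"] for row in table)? 0.19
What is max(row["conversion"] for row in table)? False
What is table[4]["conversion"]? False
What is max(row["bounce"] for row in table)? 0.84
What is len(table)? 6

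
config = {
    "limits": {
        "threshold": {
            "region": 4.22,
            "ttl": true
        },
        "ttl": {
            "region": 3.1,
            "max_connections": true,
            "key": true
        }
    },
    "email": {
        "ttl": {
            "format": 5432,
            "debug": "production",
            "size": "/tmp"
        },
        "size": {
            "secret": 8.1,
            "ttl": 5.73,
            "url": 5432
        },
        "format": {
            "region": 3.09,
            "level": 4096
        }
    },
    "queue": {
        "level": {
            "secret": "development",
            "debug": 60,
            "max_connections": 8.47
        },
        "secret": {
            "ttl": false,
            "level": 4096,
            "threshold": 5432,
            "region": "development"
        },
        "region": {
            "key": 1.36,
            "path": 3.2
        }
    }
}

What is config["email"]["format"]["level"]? 4096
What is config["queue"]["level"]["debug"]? 60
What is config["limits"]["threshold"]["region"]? 4.22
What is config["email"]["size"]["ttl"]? 5.73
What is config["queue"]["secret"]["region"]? "development"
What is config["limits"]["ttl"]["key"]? True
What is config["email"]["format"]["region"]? 3.09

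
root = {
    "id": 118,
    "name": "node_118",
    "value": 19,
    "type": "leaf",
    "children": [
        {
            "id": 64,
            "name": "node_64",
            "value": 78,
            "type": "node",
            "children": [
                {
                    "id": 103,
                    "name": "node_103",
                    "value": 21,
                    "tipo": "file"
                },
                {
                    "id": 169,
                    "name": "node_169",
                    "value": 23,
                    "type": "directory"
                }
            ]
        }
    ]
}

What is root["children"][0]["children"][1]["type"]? "directory"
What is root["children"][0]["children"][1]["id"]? 169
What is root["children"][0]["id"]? 64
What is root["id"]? 118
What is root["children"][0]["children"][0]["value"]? 21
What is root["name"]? "node_118"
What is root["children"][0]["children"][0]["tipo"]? "file"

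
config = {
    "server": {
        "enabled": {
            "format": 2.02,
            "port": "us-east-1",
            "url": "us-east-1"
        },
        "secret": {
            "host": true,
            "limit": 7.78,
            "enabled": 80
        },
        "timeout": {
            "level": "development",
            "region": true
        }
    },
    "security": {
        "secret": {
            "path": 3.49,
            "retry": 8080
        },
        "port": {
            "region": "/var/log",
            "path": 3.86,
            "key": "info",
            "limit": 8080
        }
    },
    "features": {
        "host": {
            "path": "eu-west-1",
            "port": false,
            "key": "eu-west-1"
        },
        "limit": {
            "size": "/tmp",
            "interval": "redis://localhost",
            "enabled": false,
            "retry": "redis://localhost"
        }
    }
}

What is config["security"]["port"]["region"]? "/var/log"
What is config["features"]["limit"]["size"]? "/tmp"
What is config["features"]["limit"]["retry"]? "redis://localhost"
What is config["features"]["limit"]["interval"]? "redis://localhost"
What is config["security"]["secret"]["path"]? 3.49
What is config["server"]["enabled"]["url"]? "us-east-1"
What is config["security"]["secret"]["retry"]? 8080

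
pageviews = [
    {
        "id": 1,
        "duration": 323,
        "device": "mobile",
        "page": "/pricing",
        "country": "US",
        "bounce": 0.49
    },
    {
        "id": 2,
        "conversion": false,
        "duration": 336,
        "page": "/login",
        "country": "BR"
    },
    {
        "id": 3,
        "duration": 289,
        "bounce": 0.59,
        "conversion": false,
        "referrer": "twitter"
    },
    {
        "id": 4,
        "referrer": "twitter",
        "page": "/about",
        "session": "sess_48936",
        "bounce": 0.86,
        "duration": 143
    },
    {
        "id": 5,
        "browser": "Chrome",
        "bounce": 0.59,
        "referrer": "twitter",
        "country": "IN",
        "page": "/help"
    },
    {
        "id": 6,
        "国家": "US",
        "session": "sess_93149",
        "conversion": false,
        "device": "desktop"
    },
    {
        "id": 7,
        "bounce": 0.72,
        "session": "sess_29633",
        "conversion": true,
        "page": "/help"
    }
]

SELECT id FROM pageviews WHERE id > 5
[6, 7]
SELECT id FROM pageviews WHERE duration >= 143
[1, 2, 3, 4]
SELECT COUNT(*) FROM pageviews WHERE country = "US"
1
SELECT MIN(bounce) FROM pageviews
0.49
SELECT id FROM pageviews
[1, 2, 3, 4, 5, 6, 7]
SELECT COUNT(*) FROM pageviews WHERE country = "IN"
1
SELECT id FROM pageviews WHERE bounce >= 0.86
[4]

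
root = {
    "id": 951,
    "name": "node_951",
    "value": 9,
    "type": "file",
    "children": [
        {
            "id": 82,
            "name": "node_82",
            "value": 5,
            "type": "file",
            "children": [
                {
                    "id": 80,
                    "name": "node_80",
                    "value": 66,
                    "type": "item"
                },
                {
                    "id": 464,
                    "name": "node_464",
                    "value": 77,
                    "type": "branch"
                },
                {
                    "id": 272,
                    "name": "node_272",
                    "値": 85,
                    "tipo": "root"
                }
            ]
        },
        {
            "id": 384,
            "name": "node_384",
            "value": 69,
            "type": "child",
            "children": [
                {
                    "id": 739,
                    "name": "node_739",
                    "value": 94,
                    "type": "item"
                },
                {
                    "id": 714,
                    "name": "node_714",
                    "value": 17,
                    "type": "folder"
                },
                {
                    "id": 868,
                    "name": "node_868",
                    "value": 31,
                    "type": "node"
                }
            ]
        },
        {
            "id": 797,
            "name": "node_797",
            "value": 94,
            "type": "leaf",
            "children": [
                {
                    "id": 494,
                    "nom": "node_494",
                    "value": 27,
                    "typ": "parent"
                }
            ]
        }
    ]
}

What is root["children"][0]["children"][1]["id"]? 464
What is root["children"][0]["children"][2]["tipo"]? "root"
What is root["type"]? "file"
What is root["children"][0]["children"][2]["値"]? 85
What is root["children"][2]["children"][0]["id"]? 494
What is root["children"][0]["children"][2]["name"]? "node_272"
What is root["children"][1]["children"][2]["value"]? 31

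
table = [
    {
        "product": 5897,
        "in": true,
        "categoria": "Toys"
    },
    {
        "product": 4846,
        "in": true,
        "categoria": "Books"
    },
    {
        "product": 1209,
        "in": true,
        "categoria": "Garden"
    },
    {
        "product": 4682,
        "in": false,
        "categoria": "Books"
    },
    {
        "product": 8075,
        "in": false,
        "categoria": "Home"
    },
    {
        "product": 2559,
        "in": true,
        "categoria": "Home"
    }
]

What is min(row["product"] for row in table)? 1209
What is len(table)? 6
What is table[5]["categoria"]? "Home"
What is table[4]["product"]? 8075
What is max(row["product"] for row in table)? 8075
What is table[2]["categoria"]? "Garden"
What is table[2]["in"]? True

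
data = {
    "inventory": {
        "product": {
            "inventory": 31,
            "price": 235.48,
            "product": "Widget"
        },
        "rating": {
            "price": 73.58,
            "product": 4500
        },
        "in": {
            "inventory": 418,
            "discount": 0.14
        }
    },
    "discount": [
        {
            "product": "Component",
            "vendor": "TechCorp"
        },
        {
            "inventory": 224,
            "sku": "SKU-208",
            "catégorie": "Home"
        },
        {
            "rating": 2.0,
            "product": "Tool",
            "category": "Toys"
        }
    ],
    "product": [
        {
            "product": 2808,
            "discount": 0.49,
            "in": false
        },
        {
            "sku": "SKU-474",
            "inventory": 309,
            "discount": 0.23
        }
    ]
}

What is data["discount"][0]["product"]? "Component"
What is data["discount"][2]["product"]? "Tool"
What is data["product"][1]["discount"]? 0.23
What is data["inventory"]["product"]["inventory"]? 31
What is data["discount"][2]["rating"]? 2.0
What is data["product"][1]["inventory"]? 309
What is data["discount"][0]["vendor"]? "TechCorp"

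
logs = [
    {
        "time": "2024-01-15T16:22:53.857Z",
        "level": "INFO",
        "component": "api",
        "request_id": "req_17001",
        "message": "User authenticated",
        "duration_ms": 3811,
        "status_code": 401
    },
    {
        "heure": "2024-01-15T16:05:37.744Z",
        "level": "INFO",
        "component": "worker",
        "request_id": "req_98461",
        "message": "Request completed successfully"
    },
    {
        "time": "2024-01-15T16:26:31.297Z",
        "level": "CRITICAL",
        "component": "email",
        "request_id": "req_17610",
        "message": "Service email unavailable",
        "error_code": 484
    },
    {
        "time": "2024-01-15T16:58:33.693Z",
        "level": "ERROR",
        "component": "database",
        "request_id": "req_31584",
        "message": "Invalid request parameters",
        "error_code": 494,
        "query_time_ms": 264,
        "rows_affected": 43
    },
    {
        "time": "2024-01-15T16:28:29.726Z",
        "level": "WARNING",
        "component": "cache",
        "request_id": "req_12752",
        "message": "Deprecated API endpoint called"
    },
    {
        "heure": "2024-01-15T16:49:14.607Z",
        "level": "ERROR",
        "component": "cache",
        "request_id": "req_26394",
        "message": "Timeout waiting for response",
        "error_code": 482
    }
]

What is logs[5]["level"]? "ERROR"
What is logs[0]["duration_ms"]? 3811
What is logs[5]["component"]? "cache"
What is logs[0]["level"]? "INFO"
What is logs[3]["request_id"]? "req_31584"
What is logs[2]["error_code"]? 484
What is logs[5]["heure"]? "2024-01-15T16:49:14.607Z"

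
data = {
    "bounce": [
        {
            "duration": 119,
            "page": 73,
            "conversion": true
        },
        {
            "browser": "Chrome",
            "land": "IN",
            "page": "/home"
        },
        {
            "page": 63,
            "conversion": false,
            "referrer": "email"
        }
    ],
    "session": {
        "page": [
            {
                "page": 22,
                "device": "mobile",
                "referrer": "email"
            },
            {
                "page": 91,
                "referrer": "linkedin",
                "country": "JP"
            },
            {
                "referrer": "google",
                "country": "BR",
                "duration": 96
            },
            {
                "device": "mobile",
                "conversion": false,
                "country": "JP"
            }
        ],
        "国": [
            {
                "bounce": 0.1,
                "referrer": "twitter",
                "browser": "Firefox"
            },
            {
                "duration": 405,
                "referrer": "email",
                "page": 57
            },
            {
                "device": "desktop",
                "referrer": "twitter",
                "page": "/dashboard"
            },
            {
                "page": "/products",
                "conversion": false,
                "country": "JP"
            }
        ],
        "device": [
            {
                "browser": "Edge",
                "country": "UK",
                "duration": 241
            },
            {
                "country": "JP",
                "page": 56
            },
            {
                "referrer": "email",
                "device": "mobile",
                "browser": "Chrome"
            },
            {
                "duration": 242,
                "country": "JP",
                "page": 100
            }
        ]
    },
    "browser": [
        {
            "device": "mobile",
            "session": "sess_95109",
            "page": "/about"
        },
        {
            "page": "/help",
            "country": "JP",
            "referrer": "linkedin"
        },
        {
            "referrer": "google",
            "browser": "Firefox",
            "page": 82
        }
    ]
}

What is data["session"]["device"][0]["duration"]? 241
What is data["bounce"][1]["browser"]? "Chrome"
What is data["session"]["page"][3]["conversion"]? False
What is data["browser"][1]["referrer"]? "linkedin"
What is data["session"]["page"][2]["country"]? "BR"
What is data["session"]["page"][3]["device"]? "mobile"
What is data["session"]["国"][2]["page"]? "/dashboard"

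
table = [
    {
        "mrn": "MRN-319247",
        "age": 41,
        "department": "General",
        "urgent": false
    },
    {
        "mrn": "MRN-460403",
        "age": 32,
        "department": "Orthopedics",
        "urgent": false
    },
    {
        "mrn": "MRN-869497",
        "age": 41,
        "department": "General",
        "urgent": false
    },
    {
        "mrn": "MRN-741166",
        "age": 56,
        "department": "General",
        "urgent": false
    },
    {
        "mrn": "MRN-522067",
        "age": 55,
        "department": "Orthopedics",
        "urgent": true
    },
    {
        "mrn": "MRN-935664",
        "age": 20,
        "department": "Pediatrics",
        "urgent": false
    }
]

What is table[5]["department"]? "Pediatrics"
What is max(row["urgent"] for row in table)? True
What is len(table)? 6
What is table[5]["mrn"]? "MRN-935664"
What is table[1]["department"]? "Orthopedics"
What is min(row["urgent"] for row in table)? False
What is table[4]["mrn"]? "MRN-522067"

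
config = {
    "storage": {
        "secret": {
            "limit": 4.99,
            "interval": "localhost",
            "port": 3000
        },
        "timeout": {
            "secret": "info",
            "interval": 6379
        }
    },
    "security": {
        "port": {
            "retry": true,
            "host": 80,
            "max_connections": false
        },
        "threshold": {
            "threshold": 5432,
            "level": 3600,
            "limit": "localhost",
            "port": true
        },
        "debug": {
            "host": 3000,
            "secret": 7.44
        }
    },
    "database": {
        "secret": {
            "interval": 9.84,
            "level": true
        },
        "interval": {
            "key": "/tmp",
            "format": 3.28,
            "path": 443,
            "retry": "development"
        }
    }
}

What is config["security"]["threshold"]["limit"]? "localhost"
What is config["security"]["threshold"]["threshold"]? 5432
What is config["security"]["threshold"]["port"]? True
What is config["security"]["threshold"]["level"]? 3600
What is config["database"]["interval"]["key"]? "/tmp"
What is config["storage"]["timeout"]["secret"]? "info"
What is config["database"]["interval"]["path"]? 443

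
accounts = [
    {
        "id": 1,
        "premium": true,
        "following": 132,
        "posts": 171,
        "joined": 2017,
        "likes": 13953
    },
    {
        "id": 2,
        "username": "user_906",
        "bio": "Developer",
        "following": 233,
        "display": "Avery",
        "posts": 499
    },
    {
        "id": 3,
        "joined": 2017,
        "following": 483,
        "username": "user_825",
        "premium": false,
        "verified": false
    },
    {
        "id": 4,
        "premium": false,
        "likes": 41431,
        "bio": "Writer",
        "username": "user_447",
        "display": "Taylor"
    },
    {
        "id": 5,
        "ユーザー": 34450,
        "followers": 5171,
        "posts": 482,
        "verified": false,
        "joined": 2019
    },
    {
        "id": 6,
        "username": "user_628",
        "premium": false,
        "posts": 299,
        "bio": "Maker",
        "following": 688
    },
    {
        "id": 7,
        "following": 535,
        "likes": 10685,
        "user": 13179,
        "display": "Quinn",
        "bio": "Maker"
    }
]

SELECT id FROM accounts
[1, 2, 3, 4, 5, 6, 7]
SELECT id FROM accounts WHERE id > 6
[7]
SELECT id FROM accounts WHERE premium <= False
[3, 4, 6]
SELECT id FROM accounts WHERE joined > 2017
[5]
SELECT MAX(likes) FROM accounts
41431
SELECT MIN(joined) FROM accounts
2017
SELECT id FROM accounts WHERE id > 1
[2, 3, 4, 5, 6, 7]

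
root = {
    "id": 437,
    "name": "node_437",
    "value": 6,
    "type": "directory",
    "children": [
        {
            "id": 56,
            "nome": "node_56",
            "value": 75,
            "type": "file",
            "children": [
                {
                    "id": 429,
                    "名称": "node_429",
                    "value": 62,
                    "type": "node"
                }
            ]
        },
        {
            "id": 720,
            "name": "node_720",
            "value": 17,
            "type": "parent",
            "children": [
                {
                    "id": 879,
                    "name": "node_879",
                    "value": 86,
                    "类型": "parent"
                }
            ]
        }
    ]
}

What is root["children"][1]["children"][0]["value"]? 86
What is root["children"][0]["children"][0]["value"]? 62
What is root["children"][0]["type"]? "file"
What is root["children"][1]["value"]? 17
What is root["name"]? "node_437"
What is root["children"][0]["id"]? 56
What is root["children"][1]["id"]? 720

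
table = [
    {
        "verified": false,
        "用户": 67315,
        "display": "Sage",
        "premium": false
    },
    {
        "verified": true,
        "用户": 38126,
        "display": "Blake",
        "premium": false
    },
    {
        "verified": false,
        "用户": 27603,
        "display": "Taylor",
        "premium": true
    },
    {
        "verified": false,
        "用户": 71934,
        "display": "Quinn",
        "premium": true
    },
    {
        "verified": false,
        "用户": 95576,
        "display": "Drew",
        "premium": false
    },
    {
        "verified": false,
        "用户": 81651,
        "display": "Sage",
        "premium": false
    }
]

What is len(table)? 6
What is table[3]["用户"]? 71934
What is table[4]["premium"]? False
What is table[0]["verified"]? False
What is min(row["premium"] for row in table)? False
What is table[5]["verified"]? False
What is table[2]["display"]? "Taylor"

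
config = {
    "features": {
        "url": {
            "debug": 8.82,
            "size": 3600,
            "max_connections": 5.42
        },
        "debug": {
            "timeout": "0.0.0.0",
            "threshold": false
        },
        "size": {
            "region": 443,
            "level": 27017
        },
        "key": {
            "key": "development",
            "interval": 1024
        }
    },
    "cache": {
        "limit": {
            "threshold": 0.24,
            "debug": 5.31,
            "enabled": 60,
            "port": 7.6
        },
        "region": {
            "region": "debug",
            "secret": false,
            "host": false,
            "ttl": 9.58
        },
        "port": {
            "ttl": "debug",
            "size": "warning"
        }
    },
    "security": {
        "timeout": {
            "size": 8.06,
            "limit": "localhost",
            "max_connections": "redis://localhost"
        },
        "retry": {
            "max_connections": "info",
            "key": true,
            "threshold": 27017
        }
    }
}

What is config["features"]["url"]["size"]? 3600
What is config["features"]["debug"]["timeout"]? "0.0.0.0"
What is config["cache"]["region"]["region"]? "debug"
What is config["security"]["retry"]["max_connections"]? "info"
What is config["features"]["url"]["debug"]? 8.82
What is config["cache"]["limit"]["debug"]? 5.31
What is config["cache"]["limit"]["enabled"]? 60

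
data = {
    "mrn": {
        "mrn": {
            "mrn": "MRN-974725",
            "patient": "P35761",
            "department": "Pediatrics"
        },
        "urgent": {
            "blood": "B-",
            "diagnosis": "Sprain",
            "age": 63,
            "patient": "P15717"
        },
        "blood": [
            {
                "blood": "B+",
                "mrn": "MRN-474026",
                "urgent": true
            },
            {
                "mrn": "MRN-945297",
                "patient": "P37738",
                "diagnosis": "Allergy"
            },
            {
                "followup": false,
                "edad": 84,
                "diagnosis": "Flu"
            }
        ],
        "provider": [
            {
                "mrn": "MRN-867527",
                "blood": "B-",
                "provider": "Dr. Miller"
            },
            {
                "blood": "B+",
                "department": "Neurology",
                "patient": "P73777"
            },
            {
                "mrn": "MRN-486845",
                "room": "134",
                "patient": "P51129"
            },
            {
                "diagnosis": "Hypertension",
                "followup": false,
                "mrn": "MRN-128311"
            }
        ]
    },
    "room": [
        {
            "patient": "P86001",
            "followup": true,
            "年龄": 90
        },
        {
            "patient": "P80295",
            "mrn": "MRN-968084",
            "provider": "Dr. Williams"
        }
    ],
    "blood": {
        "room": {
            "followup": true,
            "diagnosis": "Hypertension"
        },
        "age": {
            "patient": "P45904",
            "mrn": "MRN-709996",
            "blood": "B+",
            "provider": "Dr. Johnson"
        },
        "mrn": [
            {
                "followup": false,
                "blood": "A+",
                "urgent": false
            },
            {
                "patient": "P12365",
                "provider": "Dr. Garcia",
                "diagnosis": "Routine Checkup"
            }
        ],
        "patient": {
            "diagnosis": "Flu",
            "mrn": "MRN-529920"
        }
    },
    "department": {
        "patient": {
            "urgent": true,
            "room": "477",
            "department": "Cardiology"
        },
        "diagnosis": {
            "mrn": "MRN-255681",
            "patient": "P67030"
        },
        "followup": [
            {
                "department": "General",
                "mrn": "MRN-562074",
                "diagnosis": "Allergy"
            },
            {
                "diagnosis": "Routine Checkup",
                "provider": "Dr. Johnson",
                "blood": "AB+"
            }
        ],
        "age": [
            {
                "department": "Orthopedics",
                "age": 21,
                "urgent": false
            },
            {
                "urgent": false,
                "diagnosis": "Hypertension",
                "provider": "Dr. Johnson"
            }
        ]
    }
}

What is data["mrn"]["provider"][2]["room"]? "134"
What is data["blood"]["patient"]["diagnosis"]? "Flu"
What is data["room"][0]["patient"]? "P86001"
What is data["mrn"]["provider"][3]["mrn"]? "MRN-128311"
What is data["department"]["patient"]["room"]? "477"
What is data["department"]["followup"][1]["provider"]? "Dr. Johnson"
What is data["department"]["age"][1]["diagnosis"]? "Hypertension"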